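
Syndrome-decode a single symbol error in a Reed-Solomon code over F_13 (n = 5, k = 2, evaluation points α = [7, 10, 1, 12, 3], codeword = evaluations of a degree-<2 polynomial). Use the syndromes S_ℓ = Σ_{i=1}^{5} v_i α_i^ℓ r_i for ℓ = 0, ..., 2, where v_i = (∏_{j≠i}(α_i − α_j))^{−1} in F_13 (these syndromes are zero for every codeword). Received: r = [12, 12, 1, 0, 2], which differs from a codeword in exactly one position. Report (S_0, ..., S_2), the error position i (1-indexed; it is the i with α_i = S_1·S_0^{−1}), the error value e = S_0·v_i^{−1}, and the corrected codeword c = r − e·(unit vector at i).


S = (11, 12, 6), error at position 1, error magnitude e = 8, c = [4, 12, 1, 0, 2].

Step 1: column multipliers v_i = (∏_{j≠i}(α_i − α_j))^{−1} mod 13.
  i = 1 (α = 7): (7−10)(7−1)(7−12)(7−3) = (−3)·6·(−5)·4 = 360 ≡ 9, so v_1 = 9^{−1} = 3 (mod 13).
  i = 2 (α = 10): (10−7)(10−1)(10−12)(10−3) = 3·9·(−2)·7 = −378 ≡ 12, so v_2 = 12^{−1} = 12 (mod 13).
  i = 3 (α = 1): (1−7)(1−10)(1−12)(1−3) = (−6)·(−9)·(−11)·(−2) = 1188 ≡ 5, so v_3 = 5^{−1} = 8 (mod 13).
  i = 4 (α = 12): (12−7)(12−10)(12−1)(12−3) = 5·2·11·9 = 990 ≡ 2, so v_4 = 2^{−1} = 7 (mod 13).
  i = 5 (α = 3): (3−7)(3−10)(3−1)(3−12) = (−4)·(−7)·2·(−9) = −504 ≡ 3, so v_5 = 3^{−1} = 9 (mod 13).
  v = [3, 12, 8, 7, 9].
Step 2: syndromes of r = [12, 12, 1, 0, 2] (all sums mod 13).
  S_0 = Σ v_i r_i = 3·12 + 12·12 + 8·1 + 7·0 + 9·2 = 206 ≡ 11.
  S_1 = Σ v_i α_i r_i = 3·7·12 + 12·10·12 + 8·1·1 + 7·12·0 + 9·3·2 = 1754 ≡ 12.
  α_i^2 mod 13 = [10, 9, 1, 1, 9].
  S_2 = Σ v_i α_i^2 r_i = 3·10·12 + 12·9·12 + 8·1·1 + 7·1·0 + 9·9·2 = 1826 ≡ 6.
  S = (11, 12, 6) ≠ 0, so r is not a codeword (an error is present).
Step 3: locate the error. For a single error e at position i, S_ℓ = v_i·e·α_i^ℓ, so α_err = S_1/S_0.
  S_0^{−1} = 11^{−1} = 6 (mod 13), so α_err = 12·6 = 72 ≡ 7 = α_1. Error position i = 1.
  Consistency check: S_2/S_1 = 6·12 = 72 ≡ 7 = α_err ✓ (single-error assumption holds).
Step 4: error magnitude e = S_0/v_1 = S_0·∏_{j≠1}(α_1 − α_j) = 11·9 = 99 ≡ 8 (mod 13).
Step 5: correct position 1: c_1 = r_1 − e = 12 − 8 ≡ 4 (mod 13). Hence c = [4, 12, 1, 0, 2].
  Check: interpolating c through the α_i gives m(x) = 7 + 7·x (degree < 2) with m(α_i) = c_i for every i, so c is indeed a codeword.


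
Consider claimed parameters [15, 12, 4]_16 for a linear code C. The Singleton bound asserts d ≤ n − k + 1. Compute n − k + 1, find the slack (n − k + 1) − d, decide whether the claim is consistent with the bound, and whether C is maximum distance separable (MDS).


Singleton RHS = n − k + 1 = 4, slack = 0, bound satisfied, MDS.

Singleton bound: d ≤ n − k + 1.
Here n = 15, k = 12, so n − k + 1 = 4.
Given d = 4, check d ≤ 4: YES.
Slack = (n − k + 1) − d = 0.
The code is MDS (slack = 0).
Description: the claimed parameters are [15, 12, 4]_16; such a code would be MDS (meets Singleton bound).


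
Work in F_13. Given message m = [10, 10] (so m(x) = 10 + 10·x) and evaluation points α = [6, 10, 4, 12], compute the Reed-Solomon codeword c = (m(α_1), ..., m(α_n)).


c = [5, 6, 11, 0]

Message polynomial: m(x) = 10 + 10·x (mod 13).
For each evaluation point α_i, compute m(α_i) mod 13:
  α_1 = 6: Horner steps 10 → 5, so m(6) = 5.
  α_2 = 10: Horner steps 10 → 6, so m(10) = 6.
  α_3 = 4: Horner steps 10 → 11, so m(4) = 11.
  α_4 = 12: Horner steps 10 → 0, so m(12) = 0.
Codeword c = [5, 6, 11, 0] ∈ F_13^4.


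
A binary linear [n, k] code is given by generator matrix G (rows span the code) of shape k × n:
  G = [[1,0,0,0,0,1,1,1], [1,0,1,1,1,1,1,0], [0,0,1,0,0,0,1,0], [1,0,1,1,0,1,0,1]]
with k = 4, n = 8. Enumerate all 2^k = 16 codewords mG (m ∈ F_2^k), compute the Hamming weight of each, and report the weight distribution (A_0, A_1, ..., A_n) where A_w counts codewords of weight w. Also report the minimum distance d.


Weight distribution: A_0 = 1, A_1 = 1, A_2 = 1, A_3 = 4, A_4 = 5, A_5 = 3, A_6 = 1. Minimum distance d = 1.

Enumerate all 2^4 = 16 messages m ∈ F_2^4.
For each, compute codeword c = mG in F_2^8, then tally its weight.
  m = 0000 → c = 00000000, weight = 0.
  m = 1000 → c = 10000111, weight = 4.
  m = 0100 → c = 10111110, weight = 6.
  m = 1100 → c = 00111001, weight = 4.
  m = 0010 → c = 00100010, weight = 2.
  m = 1010 → c = 10100101, weight = 4.
  m = 0110 → c = 10011100, weight = 4.
  m = 1110 → c = 00011011, weight = 4.
  m = 0001 → c = 10110101, weight = 5.
  m = 1001 → c = 00110010, weight = 3.
  m = 0101 → c = 00001011, weight = 3.
  m = 1101 → c = 10001100, weight = 3.
  m = 0011 → c = 10010111, weight = 5.
  m = 1011 → c = 00010000, weight = 1.
  m = 0111 → c = 00101001, weight = 3.
  m = 1111 → c = 10101110, weight = 5.
Tally weights:
  weight 0: 1 codewords.
  weight 1: 1 codewords.
  weight 2: 1 codewords.
  weight 3: 4 codewords.
  weight 4: 5 codewords.
  weight 5: 3 codewords.
  weight 6: 1 codewords.
Minimum distance d = smallest w > 0 with A_w > 0 = 1.
Sanity: Σ A_w = 16 = 2^4 = 16 ✓.


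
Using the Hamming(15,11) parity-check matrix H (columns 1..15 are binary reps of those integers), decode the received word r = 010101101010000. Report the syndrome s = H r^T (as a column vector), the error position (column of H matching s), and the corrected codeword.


s = (0, 1, 0, 1)^T, error position = 5, corrected codeword c = 010111101010000

Compute s = H r^T mod 2 one row at a time:
  s_1 = 0 + 1 + 0 + 1 + 0 + 0 + 0 + 0 = 2 ≡ 0 (mod 2).
  s_2 = 1 + 0 + 1 + 1 + 0 + 0 + 0 + 0 = 3 ≡ 1 (mod 2).
  s_3 = 1 + 0 + 1 + 1 + 0 + 1 + 0 + 0 = 4 ≡ 0 (mod 2).
  s_4 = 0 + 0 + 0 + 1 + 1 + 1 + 0 + 0 = 3 ≡ 1 (mod 2).
s = (0, 1, 0, 1)^T — this equals column 5 of H (binary 0101), so error is at position 5.
Correct: flip bit 5 of r = 010101101010000 to get c = 010111101010000.


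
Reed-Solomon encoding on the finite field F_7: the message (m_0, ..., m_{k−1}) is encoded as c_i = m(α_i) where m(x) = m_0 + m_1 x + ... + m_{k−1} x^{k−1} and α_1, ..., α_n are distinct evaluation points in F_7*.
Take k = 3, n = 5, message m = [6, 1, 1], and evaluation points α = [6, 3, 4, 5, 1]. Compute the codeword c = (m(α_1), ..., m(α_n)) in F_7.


c = [6, 4, 5, 1, 1]

Message polynomial: m(x) = 6 + 1·x + 1·x^2 (mod 7).
For each evaluation point α_i, compute m(α_i) mod 7:
  α_1 = 6: Horner steps 1 → 0 → 6, so m(6) = 6.
  α_2 = 3: Horner steps 1 → 4 → 4, so m(3) = 4.
  α_3 = 4: Horner steps 1 → 5 → 5, so m(4) = 5.
  α_4 = 5: Horner steps 1 → 6 → 1, so m(5) = 1.
  α_5 = 1: Horner steps 1 → 2 → 1, so m(1) = 1.
Codeword c = [6, 4, 5, 1, 1] ∈ F_7^5.


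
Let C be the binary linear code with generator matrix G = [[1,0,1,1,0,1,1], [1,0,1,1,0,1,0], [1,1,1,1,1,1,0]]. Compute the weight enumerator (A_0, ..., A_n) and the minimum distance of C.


Weight distribution: A_0 = 1, A_1 = 1, A_2 = 1, A_3 = 1, A_4 = 1, A_5 = 1, A_6 = 1, A_7 = 1. Minimum distance d = 1.

Enumerate all 2^3 = 8 messages m ∈ F_2^3.
For each, compute codeword c = mG in F_2^7, then tally its weight.
  m = 000 → c = 0000000, weight = 0.
  m = 100 → c = 1011011, weight = 5.
  m = 010 → c = 1011010, weight = 4.
  m = 110 → c = 0000001, weight = 1.
  m = 001 → c = 1111110, weight = 6.
  m = 101 → c = 0100101, weight = 3.
  m = 011 → c = 0100100, weight = 2.
  m = 111 → c = 1111111, weight = 7.
Tally weights:
  weight 0: 1 codewords.
  weight 1: 1 codewords.
  weight 2: 1 codewords.
  weight 3: 1 codewords.
  weight 4: 1 codewords.
  weight 5: 1 codewords.
  weight 6: 1 codewords.
  weight 7: 1 codewords.
Minimum distance d = smallest w > 0 with A_w > 0 = 1.
Sanity: Σ A_w = 8 = 2^3 = 8 ✓.


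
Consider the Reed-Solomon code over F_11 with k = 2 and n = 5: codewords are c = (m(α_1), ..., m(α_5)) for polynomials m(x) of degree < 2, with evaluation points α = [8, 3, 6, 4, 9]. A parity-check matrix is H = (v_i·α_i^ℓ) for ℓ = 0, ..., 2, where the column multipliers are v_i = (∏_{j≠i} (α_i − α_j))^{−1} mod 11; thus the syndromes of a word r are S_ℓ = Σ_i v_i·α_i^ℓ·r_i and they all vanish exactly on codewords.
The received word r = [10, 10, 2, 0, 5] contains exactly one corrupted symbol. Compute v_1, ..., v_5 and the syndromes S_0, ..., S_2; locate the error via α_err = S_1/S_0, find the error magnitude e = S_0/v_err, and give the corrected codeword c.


S = (7, 1, 8), error at position 1, error magnitude e = 6, c = [4, 10, 2, 0, 5].

Step 1: column multipliers v_i = (∏_{j≠i}(α_i − α_j))^{−1} mod 11.
  i = 1 (α = 8): (8−3)(8−6)(8−4)(8−9) = 5·2·4·(−1) = −40 ≡ 4, so v_1 = 4^{−1} = 3 (mod 11).
  i = 2 (α = 3): (3−8)(3−6)(3−4)(3−9) = (−5)·(−3)·(−1)·(−6) = 90 ≡ 2, so v_2 = 2^{−1} = 6 (mod 11).
  i = 3 (α = 6): (6−8)(6−3)(6−4)(6−9) = (−2)·3·2·(−3) = 36 ≡ 3, so v_3 = 3^{−1} = 4 (mod 11).
  i = 4 (α = 4): (4−8)(4−3)(4−6)(4−9) = (−4)·1·(−2)·(−5) = −40 ≡ 4, so v_4 = 4^{−1} = 3 (mod 11).
  i = 5 (α = 9): (9−8)(9−3)(9−6)(9−4) = 1·6·3·5 = 90 ≡ 2, so v_5 = 2^{−1} = 6 (mod 11).
  v = [3, 6, 4, 3, 6].
Step 2: syndromes of r = [10, 10, 2, 0, 5] (all sums mod 11).
  S_0 = Σ v_i r_i = 3·10 + 6·10 + 4·2 + 3·0 + 6·5 = 128 ≡ 7.
  S_1 = Σ v_i α_i r_i = 3·8·10 + 6·3·10 + 4·6·2 + 3·4·0 + 6·9·5 = 738 ≡ 1.
  α_i^2 mod 11 = [9, 9, 3, 5, 4].
  S_2 = Σ v_i α_i^2 r_i = 3·9·10 + 6·9·10 + 4·3·2 + 3·5·0 + 6·4·5 = 954 ≡ 8.
  S = (7, 1, 8) ≠ 0, so r is not a codeword (an error is present).
Step 3: locate the error. For a single error e at position i, S_ℓ = v_i·e·α_i^ℓ, so α_err = S_1/S_0.
  S_0^{−1} = 7^{−1} = 8 (mod 11), so α_err = 1·8 = 8 ≡ 8 = α_1. Error position i = 1.
  Consistency check: S_2/S_1 = 8·1 = 8 ≡ 8 = α_err ✓ (single-error assumption holds).
Step 4: error magnitude e = S_0/v_1 = S_0·∏_{j≠1}(α_1 − α_j) = 7·4 = 28 ≡ 6 (mod 11).
Step 5: correct position 1: c_1 = r_1 − e = 10 − 6 ≡ 4 (mod 11). Hence c = [4, 10, 2, 0, 5].
  Check: interpolating c through the α_i gives m(x) = 7 + 1·x (degree < 2) with m(α_i) = c_i for every i, so c is indeed a codeword.


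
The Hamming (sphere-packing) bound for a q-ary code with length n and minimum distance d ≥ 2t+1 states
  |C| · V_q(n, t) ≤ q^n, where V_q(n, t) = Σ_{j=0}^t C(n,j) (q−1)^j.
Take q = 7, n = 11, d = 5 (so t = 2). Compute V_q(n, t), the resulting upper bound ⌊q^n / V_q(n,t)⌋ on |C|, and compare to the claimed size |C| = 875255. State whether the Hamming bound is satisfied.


V_q(n, t) = 2047, q^n = 1977326743, Hamming bound = 965963, |C| = 875255 ≤ bound (satisfied).

Step 1: Compute V_q(n, t) = Σ_{j=0}^2 C(n, j) (q−1)^j.
  j = 0: C(11,0)·(6)^0 = 1·1 = 1.
  j = 1: C(11,1)·(6)^1 = 11·6 = 66.
  j = 2: C(11,2)·(6)^2 = 55·36 = 1980.
  V_q(n, t) = 1 + 66 + 1980 = 2047.
Step 2: q^n = 7^11 = 1977326743.
Step 3: Hamming bound ⌊q^n / V_q(n,t)⌋ = ⌊1977326743/2047⌋ = 965963.
Step 4: Compare |C| = 875255 to 965963: satisfied.
The claimed |C| lies below the Hamming bound.


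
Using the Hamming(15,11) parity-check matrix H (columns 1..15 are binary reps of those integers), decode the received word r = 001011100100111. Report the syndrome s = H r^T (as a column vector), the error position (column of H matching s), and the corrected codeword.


s = (0, 0, 0, 1)^T, error position = 1, corrected codeword c = 101011100100111

Compute s = H r^T mod 2 one row at a time:
  s_1 = 0 + 0 + 1 + 0 + 0 + 1 + 1 + 1 = 4 ≡ 0 (mod 2).
  s_2 = 0 + 1 + 1 + 1 + 0 + 1 + 1 + 1 = 6 ≡ 0 (mod 2).
  s_3 = 0 + 1 + 1 + 1 + 1 + 0 + 1 + 1 = 6 ≡ 0 (mod 2).
  s_4 = 0 + 1 + 1 + 1 + 0 + 0 + 1 + 1 = 5 ≡ 1 (mod 2).
s = (0, 0, 0, 1)^T — this equals column 1 of H (binary 0001), so error is at position 1.
Correct: flip bit 1 of r = 001011100100111 to get c = 101011100100111.


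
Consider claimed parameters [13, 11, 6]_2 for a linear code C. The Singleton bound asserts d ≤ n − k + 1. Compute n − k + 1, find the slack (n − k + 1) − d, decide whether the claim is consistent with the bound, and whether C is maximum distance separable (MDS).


Singleton RHS = n − k + 1 = 3, slack = -3, bound violated (no such code; not MDS).

Singleton bound: d ≤ n − k + 1.
Here n = 13, k = 11, so n − k + 1 = 3.
Given d = 6, check d ≤ 3: NO.
Slack = (n − k + 1) − d = -3.
The slack is negative: d = 6 exceeds n − k + 1 = 3 by 3, so the Singleton bound is violated and no linear [13, 11, 6]_2 code can exist. In particular it is not MDS (MDS requires d = n − k + 1 exactly).
Description: the claimed parameters are [13, 11, 6]_2; such a code would be impossible (violates the Singleton bound).


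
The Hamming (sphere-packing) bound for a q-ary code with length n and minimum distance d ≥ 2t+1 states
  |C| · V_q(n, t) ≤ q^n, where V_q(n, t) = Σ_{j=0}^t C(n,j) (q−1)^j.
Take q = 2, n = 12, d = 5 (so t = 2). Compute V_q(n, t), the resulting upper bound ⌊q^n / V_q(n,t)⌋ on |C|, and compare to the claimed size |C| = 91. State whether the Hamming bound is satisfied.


V_q(n, t) = 79, q^n = 4096, Hamming bound = 51, |C| = 91 > bound (violated).

Step 1: Compute V_q(n, t) = Σ_{j=0}^2 C(n, j) (q−1)^j.
  j = 0: C(12,0)·(1)^0 = 1·1 = 1.
  j = 1: C(12,1)·(1)^1 = 12·1 = 12.
  j = 2: C(12,2)·(1)^2 = 66·1 = 66.
  V_q(n, t) = 1 + 12 + 66 = 79.
Step 2: q^n = 2^12 = 4096.
Step 3: Hamming bound ⌊q^n / V_q(n,t)⌋ = ⌊4096/79⌋ = 51.
Step 4: Compare |C| = 91 to 51: violated.
The claimed |C| lies above the Hamming bound, so no 2-ary code of length 12 with d ≥ 5 can have 91 codewords.


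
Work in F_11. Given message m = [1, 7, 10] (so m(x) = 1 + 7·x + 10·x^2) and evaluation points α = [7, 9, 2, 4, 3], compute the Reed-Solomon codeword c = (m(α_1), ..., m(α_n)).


c = [1, 5, 0, 2, 2]

Message polynomial: m(x) = 1 + 7·x + 10·x^2 (mod 11).
For each evaluation point α_i, compute m(α_i) mod 11:
  α_1 = 7: Horner steps 10 → 0 → 1, so m(7) = 1.
  α_2 = 9: Horner steps 10 → 9 → 5, so m(9) = 5.
  α_3 = 2: Horner steps 10 → 5 → 0, so m(2) = 0.
  α_4 = 4: Horner steps 10 → 3 → 2, so m(4) = 2.
  α_5 = 3: Horner steps 10 → 4 → 2, so m(3) = 2.
Codeword c = [1, 5, 0, 2, 2] ∈ F_11^5.


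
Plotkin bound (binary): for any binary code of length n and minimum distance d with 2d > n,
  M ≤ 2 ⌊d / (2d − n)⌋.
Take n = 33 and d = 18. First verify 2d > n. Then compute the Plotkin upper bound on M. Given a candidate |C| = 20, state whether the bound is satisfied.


Plotkin bound M ≤ 12; given |C| = 20 > bound (violated).

Check applicability: 2d = 36, n = 33.
2d − n = 3 > 0, so Plotkin applies.
Compute d/(2d−n) = 18/3 ≈ 6.0000.
⌊d/(2d−n)⌋ = 6.
Plotkin bound: M ≤ 2·6 = 12.
Given |C| = 20, check: VIOLATED.
This |C| is above the Plotkin bound, so no binary code with n = 33, d = 18 and 20 codewords exists.


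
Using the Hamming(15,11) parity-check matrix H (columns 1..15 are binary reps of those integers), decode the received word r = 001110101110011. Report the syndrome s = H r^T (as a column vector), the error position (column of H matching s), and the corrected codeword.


s = (1, 1, 0, 0)^T, error position = 12, corrected codeword c = 001110101111011

Compute s = H r^T mod 2 one row at a time:
  s_1 = 0 + 1 + 1 + 1 + 0 + 0 + 1 + 1 = 5 ≡ 1 (mod 2).
  s_2 = 1 + 1 + 0 + 1 + 0 + 0 + 1 + 1 = 5 ≡ 1 (mod 2).
  s_3 = 0 + 1 + 0 + 1 + 1 + 1 + 1 + 1 = 6 ≡ 0 (mod 2).
  s_4 = 0 + 1 + 1 + 1 + 1 + 1 + 0 + 1 = 6 ≡ 0 (mod 2).
s = (1, 1, 0, 0)^T — this equals column 12 of H (binary 1100), so error is at position 12.
Correct: flip bit 12 of r = 001110101110011 to get c = 001110101111011.


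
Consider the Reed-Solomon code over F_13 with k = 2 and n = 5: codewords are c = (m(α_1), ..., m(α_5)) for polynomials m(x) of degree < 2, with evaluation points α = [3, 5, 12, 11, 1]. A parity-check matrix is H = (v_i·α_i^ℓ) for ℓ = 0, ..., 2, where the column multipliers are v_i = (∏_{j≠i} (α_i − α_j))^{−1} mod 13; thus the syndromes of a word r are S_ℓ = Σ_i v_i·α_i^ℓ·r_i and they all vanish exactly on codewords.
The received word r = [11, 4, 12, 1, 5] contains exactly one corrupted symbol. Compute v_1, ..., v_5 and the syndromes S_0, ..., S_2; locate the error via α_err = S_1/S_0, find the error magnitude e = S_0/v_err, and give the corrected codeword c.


S = (5, 3, 7), error at position 4, error magnitude e = 5, c = [11, 4, 12, 9, 5].

Step 1: column multipliers v_i = (∏_{j≠i}(α_i − α_j))^{−1} mod 13.
  i = 1 (α = 3): (3−5)(3−12)(3−11)(3−1) = (−2)·(−9)·(−8)·2 = −288 ≡ 11, so v_1 = 11^{−1} = 6 (mod 13).
  i = 2 (α = 5): (5−3)(5−12)(5−11)(5−1) = 2·(−7)·(−6)·4 = 336 ≡ 11, so v_2 = 11^{−1} = 6 (mod 13).
  i = 3 (α = 12): (12−3)(12−5)(12−11)(12−1) = 9·7·1·11 = 693 ≡ 4, so v_3 = 4^{−1} = 10 (mod 13).
  i = 4 (α = 11): (11−3)(11−5)(11−12)(11−1) = 8·6·(−1)·10 = −480 ≡ 1, so v_4 = 1^{−1} = 1 (mod 13).
  i = 5 (α = 1): (1−3)(1−5)(1−12)(1−11) = (−2)·(−4)·(−11)·(−10) = 880 ≡ 9, so v_5 = 9^{−1} = 3 (mod 13).
  v = [6, 6, 10, 1, 3].
Step 2: syndromes of r = [11, 4, 12, 1, 5] (all sums mod 13).
  S_0 = Σ v_i r_i = 6·11 + 6·4 + 10·12 + 1·1 + 3·5 = 226 ≡ 5.
  S_1 = Σ v_i α_i r_i = 6·3·11 + 6·5·4 + 10·12·12 + 1·11·1 + 3·1·5 = 1784 ≡ 3.
  α_i^2 mod 13 = [9, 12, 1, 4, 1].
  S_2 = Σ v_i α_i^2 r_i = 6·9·11 + 6·12·4 + 10·1·12 + 1·4·1 + 3·1·5 = 1021 ≡ 7.
  S = (5, 3, 7) ≠ 0, so r is not a codeword (an error is present).
Step 3: locate the error. For a single error e at position i, S_ℓ = v_i·e·α_i^ℓ, so α_err = S_1/S_0.
  S_0^{−1} = 5^{−1} = 8 (mod 13), so α_err = 3·8 = 24 ≡ 11 = α_4. Error position i = 4.
  Consistency check: S_2/S_1 = 7·9 = 63 ≡ 11 = α_err ✓ (single-error assumption holds).
Step 4: error magnitude e = S_0/v_4 = S_0·∏_{j≠4}(α_4 − α_j) = 5·1 = 5 ≡ 5 (mod 13).
Step 5: correct position 4: c_4 = r_4 − e = 1 − 5 ≡ 9 (mod 13). Hence c = [11, 4, 12, 9, 5].
  Check: interpolating c through the α_i gives m(x) = 2 + 3·x (degree < 2) with m(α_i) = c_i for every i, so c is indeed a codeword.


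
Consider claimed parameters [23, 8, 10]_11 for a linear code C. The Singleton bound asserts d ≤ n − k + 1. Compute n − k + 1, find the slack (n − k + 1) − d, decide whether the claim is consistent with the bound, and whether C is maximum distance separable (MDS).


Singleton RHS = n − k + 1 = 16, slack = 6, bound satisfied, not MDS.

Singleton bound: d ≤ n − k + 1.
Here n = 23, k = 8, so n − k + 1 = 16.
Given d = 10, check d ≤ 16: YES.
Slack = (n − k + 1) − d = 6.
The code is NOT MDS (slack = 6 > 0).
Description: the claimed parameters are [23, 8, 10]_11; such a code would be non-MDS.


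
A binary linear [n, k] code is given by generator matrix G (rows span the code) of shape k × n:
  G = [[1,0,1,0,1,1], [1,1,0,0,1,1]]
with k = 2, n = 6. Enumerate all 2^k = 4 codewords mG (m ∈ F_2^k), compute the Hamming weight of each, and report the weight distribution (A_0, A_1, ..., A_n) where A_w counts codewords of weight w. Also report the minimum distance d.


Weight distribution: A_0 = 1, A_2 = 1, A_4 = 2. Minimum distance d = 2.

Enumerate all 2^2 = 4 messages m ∈ F_2^2.
For each, compute codeword c = mG in F_2^6, then tally its weight.
  m = 00 → c = 000000, weight = 0.
  m = 10 → c = 101011, weight = 4.
  m = 01 → c = 110011, weight = 4.
  m = 11 → c = 011000, weight = 2.
Tally weights:
  weight 0: 1 codewords.
  weight 2: 1 codewords.
  weight 4: 2 codewords.
Minimum distance d = smallest w > 0 with A_w > 0 = 2.
Sanity: Σ A_w = 4 = 2^2 = 4 ✓.


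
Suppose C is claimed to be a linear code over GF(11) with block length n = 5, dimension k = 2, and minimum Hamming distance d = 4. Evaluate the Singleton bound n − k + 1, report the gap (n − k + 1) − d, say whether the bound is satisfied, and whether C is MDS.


Singleton RHS = n − k + 1 = 4, slack = 0, bound satisfied, MDS.

Singleton bound: d ≤ n − k + 1.
Here n = 5, k = 2, so n − k + 1 = 4.
Given d = 4, check d ≤ 4: YES.
Slack = (n − k + 1) − d = 0.
The code is MDS (slack = 0).
Description: the claimed parameters are [5, 2, 4]_11; such a code would be MDS (meets Singleton bound).


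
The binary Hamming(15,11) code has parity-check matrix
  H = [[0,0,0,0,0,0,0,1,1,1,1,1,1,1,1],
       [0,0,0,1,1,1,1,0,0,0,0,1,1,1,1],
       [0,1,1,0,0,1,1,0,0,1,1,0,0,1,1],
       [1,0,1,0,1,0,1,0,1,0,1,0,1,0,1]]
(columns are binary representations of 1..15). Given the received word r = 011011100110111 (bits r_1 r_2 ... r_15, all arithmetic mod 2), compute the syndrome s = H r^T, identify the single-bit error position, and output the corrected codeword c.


s = (1, 0, 0, 0)^T, error position = 8, corrected codeword c = 011011110110111

Compute s = H r^T mod 2 one row at a time:
  s_1 = 0 + 0 + 1 + 1 + 0 + 1 + 1 + 1 = 5 ≡ 1 (mod 2).
  s_2 = 0 + 1 + 1 + 1 + 0 + 1 + 1 + 1 = 6 ≡ 0 (mod 2).
  s_3 = 1 + 1 + 1 + 1 + 1 + 1 + 1 + 1 = 8 ≡ 0 (mod 2).
  s_4 = 0 + 1 + 1 + 1 + 0 + 1 + 1 + 1 = 6 ≡ 0 (mod 2).
s = (1, 0, 0, 0)^T — this equals column 8 of H (binary 1000), so error is at position 8.
Correct: flip bit 8 of r = 011011100110111 to get c = 011011110110111.


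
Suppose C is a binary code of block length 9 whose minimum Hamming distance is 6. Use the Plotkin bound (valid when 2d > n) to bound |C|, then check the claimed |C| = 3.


Plotkin bound M ≤ 4; given |C| = 3 ≤ bound (satisfied).

Check applicability: 2d = 12, n = 9.
2d − n = 3 > 0, so Plotkin applies.
Compute d/(2d−n) = 6/3 ≈ 2.0000.
⌊d/(2d−n)⌋ = 2.
Plotkin bound: M ≤ 2·2 = 4.
Given |C| = 3, check: satisfied.
This |C| is below the Plotkin bound.


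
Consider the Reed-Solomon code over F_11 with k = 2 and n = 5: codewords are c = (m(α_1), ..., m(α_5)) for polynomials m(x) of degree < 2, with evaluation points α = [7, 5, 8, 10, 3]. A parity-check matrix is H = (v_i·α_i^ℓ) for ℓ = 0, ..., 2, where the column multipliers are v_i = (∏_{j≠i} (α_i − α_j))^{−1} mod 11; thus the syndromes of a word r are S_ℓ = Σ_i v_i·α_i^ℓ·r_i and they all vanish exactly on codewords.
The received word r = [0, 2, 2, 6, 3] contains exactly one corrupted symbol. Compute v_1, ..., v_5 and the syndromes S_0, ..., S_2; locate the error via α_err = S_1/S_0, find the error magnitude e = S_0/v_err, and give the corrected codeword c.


S = (1, 5, 3), error at position 2, error magnitude e = 6, c = [0, 7, 2, 6, 3].

Step 1: column multipliers v_i = (∏_{j≠i}(α_i − α_j))^{−1} mod 11.
  i = 1 (α = 7): (7−5)(7−8)(7−10)(7−3) = 2·(−1)·(−3)·4 = 24 ≡ 2, so v_1 = 2^{−1} = 6 (mod 11).
  i = 2 (α = 5): (5−7)(5−8)(5−10)(5−3) = (−2)·(−3)·(−5)·2 = −60 ≡ 6, so v_2 = 6^{−1} = 2 (mod 11).
  i = 3 (α = 8): (8−7)(8−5)(8−10)(8−3) = 1·3·(−2)·5 = −30 ≡ 3, so v_3 = 3^{−1} = 4 (mod 11).
  i = 4 (α = 10): (10−7)(10−5)(10−8)(10−3) = 3·5·2·7 = 210 ≡ 1, so v_4 = 1^{−1} = 1 (mod 11).
  i = 5 (α = 3): (3−7)(3−5)(3−8)(3−10) = (−4)·(−2)·(−5)·(−7) = 280 ≡ 5, so v_5 = 5^{−1} = 9 (mod 11).
  v = [6, 2, 4, 1, 9].
Step 2: syndromes of r = [0, 2, 2, 6, 3] (all sums mod 11).
  S_0 = Σ v_i r_i = 6·0 + 2·2 + 4·2 + 1·6 + 9·3 = 45 ≡ 1.
  S_1 = Σ v_i α_i r_i = 6·7·0 + 2·5·2 + 4·8·2 + 1·10·6 + 9·3·3 = 225 ≡ 5.
  α_i^2 mod 11 = [5, 3, 9, 1, 9].
  S_2 = Σ v_i α_i^2 r_i = 6·5·0 + 2·3·2 + 4·9·2 + 1·1·6 + 9·9·3 = 333 ≡ 3.
  S = (1, 5, 3) ≠ 0, so r is not a codeword (an error is present).
Step 3: locate the error. For a single error e at position i, S_ℓ = v_i·e·α_i^ℓ, so α_err = S_1/S_0.
  S_0^{−1} = 1^{−1} = 1 (mod 11), so α_err = 5·1 = 5 ≡ 5 = α_2. Error position i = 2.
  Consistency check: S_2/S_1 = 3·9 = 27 ≡ 5 = α_err ✓ (single-error assumption holds).
Step 4: error magnitude e = S_0/v_2 = S_0·∏_{j≠2}(α_2 − α_j) = 1·6 = 6 ≡ 6 (mod 11).
Step 5: correct position 2: c_2 = r_2 − e = 2 − 6 ≡ 7 (mod 11). Hence c = [0, 7, 2, 6, 3].
  Check: interpolating c through the α_i gives m(x) = 8 + 2·x (degree < 2) with m(α_i) = c_i for every i, so c is indeed a codeword.


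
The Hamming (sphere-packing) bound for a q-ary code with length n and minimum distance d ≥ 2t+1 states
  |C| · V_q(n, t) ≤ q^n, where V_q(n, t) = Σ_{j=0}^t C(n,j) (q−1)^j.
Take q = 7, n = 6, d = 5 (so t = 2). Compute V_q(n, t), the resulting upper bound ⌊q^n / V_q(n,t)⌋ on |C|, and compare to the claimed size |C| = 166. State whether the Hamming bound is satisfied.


V_q(n, t) = 577, q^n = 117649, Hamming bound = 203, |C| = 166 ≤ bound (satisfied).

Step 1: Compute V_q(n, t) = Σ_{j=0}^2 C(n, j) (q−1)^j.
  j = 0: C(6,0)·(6)^0 = 1·1 = 1.
  j = 1: C(6,1)·(6)^1 = 6·6 = 36.
  j = 2: C(6,2)·(6)^2 = 15·36 = 540.
  V_q(n, t) = 1 + 36 + 540 = 577.
Step 2: q^n = 7^6 = 117649.
Step 3: Hamming bound ⌊q^n / V_q(n,t)⌋ = ⌊117649/577⌋ = 203.
Step 4: Compare |C| = 166 to 203: satisfied.
The claimed |C| lies below the Hamming bound.


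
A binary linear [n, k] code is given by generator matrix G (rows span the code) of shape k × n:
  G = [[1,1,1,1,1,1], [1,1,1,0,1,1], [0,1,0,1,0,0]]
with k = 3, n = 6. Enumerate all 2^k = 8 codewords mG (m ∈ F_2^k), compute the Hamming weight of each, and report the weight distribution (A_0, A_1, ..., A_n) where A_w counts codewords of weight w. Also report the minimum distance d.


Weight distribution: A_0 = 1, A_1 = 2, A_2 = 1, A_4 = 1, A_5 = 2, A_6 = 1. Minimum distance d = 1.

Enumerate all 2^3 = 8 messages m ∈ F_2^3.
For each, compute codeword c = mG in F_2^6, then tally its weight.
  m = 000 → c = 000000, weight = 0.
  m = 100 → c = 111111, weight = 6.
  m = 010 → c = 111011, weight = 5.
  m = 110 → c = 000100, weight = 1.
  m = 001 → c = 010100, weight = 2.
  m = 101 → c = 101011, weight = 4.
  m = 011 → c = 101111, weight = 5.
  m = 111 → c = 010000, weight = 1.
Tally weights:
  weight 0: 1 codewords.
  weight 1: 2 codewords.
  weight 2: 1 codewords.
  weight 4: 1 codewords.
  weight 5: 2 codewords.
  weight 6: 1 codewords.
Minimum distance d = smallest w > 0 with A_w > 0 = 1.
Sanity: Σ A_w = 8 = 2^3 = 8 ✓.


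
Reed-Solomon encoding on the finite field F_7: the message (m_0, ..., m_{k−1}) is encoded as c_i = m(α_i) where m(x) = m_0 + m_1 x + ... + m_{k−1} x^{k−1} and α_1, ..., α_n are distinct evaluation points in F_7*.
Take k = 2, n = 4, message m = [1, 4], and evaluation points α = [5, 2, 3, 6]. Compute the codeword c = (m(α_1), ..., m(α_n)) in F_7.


c = [0, 2, 6, 4]

Message polynomial: m(x) = 1 + 4·x (mod 7).
For each evaluation point α_i, compute m(α_i) mod 7:
  α_1 = 5: Horner steps 4 → 0, so m(5) = 0.
  α_2 = 2: Horner steps 4 → 2, so m(2) = 2.
  α_3 = 3: Horner steps 4 → 6, so m(3) = 6.
  α_4 = 6: Horner steps 4 → 4, so m(6) = 4.
Codeword c = [0, 2, 6, 4] ∈ F_7^4.


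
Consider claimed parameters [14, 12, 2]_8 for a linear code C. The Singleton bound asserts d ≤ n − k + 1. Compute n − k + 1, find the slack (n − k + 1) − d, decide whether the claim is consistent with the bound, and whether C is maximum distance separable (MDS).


Singleton RHS = n − k + 1 = 3, slack = 1, bound satisfied, not MDS.

Singleton bound: d ≤ n − k + 1.
Here n = 14, k = 12, so n − k + 1 = 3.
Given d = 2, check d ≤ 3: YES.
Slack = (n − k + 1) − d = 1.
The code is NOT MDS (slack = 1 > 0).
Description: the claimed parameters are [14, 12, 2]_8; such a code would be non-MDS.


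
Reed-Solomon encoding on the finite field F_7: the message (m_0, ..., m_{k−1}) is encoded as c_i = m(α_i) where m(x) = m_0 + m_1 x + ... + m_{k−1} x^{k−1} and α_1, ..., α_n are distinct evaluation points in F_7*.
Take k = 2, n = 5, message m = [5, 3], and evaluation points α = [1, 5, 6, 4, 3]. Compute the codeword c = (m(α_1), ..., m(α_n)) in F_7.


c = [1, 6, 2, 3, 0]

Message polynomial: m(x) = 5 + 3·x (mod 7).
For each evaluation point α_i, compute m(α_i) mod 7:
  α_1 = 1: Horner steps 3 → 1, so m(1) = 1.
  α_2 = 5: Horner steps 3 → 6, so m(5) = 6.
  α_3 = 6: Horner steps 3 → 2, so m(6) = 2.
  α_4 = 4: Horner steps 3 → 3, so m(4) = 3.
  α_5 = 3: Horner steps 3 → 0, so m(3) = 0.
Codeword c = [1, 6, 2, 3, 0] ∈ F_7^5.


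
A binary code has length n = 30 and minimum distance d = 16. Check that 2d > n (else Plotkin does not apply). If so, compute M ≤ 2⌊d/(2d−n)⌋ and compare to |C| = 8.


Plotkin bound M ≤ 16; given |C| = 8 ≤ bound (satisfied).

Check applicability: 2d = 32, n = 30.
2d − n = 2 > 0, so Plotkin applies.
Compute d/(2d−n) = 16/2 ≈ 8.0000.
⌊d/(2d−n)⌋ = 8.
Plotkin bound: M ≤ 2·8 = 16.
Given |C| = 8, check: satisfied.
This |C| is below the Plotkin bound.


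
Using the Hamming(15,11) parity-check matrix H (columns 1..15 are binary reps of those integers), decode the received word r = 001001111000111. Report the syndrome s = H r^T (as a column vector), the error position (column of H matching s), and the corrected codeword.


s = (1, 1, 1, 1)^T, error position = 15, corrected codeword c = 001001111000110

Compute s = H r^T mod 2 one row at a time:
  s_1 = 1 + 1 + 0 + 0 + 0 + 1 + 1 + 1 = 5 ≡ 1 (mod 2).
  s_2 = 0 + 0 + 1 + 1 + 0 + 1 + 1 + 1 = 5 ≡ 1 (mod 2).
  s_3 = 0 + 1 + 1 + 1 + 0 + 0 + 1 + 1 = 5 ≡ 1 (mod 2).
  s_4 = 0 + 1 + 0 + 1 + 1 + 0 + 1 + 1 = 5 ≡ 1 (mod 2).
s = (1, 1, 1, 1)^T — this equals column 15 of H (binary 1111), so error is at position 15.
Correct: flip bit 15 of r = 001001111000111 to get c = 001001111000110.


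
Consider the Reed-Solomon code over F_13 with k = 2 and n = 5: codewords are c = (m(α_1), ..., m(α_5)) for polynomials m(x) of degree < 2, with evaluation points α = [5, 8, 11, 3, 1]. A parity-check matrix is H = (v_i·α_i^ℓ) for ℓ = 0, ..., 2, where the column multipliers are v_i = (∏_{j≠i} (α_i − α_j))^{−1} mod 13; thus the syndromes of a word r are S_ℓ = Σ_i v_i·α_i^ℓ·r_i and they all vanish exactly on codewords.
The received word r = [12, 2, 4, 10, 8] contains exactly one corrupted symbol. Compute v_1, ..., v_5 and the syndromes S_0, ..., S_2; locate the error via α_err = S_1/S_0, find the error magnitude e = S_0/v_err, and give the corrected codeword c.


S = (9, 8, 10), error at position 3, error magnitude e = 12, c = [12, 2, 5, 10, 8].

Step 1: column multipliers v_i = (∏_{j≠i}(α_i − α_j))^{−1} mod 13.
  i = 1 (α = 5): (5−8)(5−11)(5−3)(5−1) = (−3)·(−6)·2·4 = 144 ≡ 1, so v_1 = 1^{−1} = 1 (mod 13).
  i = 2 (α = 8): (8−5)(8−11)(8−3)(8−1) = 3·(−3)·5·7 = −315 ≡ 10, so v_2 = 10^{−1} = 4 (mod 13).
  i = 3 (α = 11): (11−5)(11−8)(11−3)(11−1) = 6·3·8·10 = 1440 ≡ 10, so v_3 = 10^{−1} = 4 (mod 13).
  i = 4 (α = 3): (3−5)(3−8)(3−11)(3−1) = (−2)·(−5)·(−8)·2 = −160 ≡ 9, so v_4 = 9^{−1} = 3 (mod 13).
  i = 5 (α = 1): (1−5)(1−8)(1−11)(1−3) = (−4)·(−7)·(−10)·(−2) = 560 ≡ 1, so v_5 = 1^{−1} = 1 (mod 13).
  v = [1, 4, 4, 3, 1].
Step 2: syndromes of r = [12, 2, 4, 10, 8] (all sums mod 13).
  S_0 = Σ v_i r_i = 1·12 + 4·2 + 4·4 + 3·10 + 1·8 = 74 ≡ 9.
  S_1 = Σ v_i α_i r_i = 1·5·12 + 4·8·2 + 4·11·4 + 3·3·10 + 1·1·8 = 398 ≡ 8.
  α_i^2 mod 13 = [12, 12, 4, 9, 1].
  S_2 = Σ v_i α_i^2 r_i = 1·12·12 + 4·12·2 + 4·4·4 + 3·9·10 + 1·1·8 = 582 ≡ 10.
  S = (9, 8, 10) ≠ 0, so r is not a codeword (an error is present).
Step 3: locate the error. For a single error e at position i, S_ℓ = v_i·e·α_i^ℓ, so α_err = S_1/S_0.
  S_0^{−1} = 9^{−1} = 3 (mod 13), so α_err = 8·3 = 24 ≡ 11 = α_3. Error position i = 3.
  Consistency check: S_2/S_1 = 10·5 = 50 ≡ 11 = α_err ✓ (single-error assumption holds).
Step 4: error magnitude e = S_0/v_3 = S_0·∏_{j≠3}(α_3 − α_j) = 9·10 = 90 ≡ 12 (mod 13).
Step 5: correct position 3: c_3 = r_3 − e = 4 − 12 ≡ 5 (mod 13). Hence c = [12, 2, 5, 10, 8].
  Check: interpolating c through the α_i gives m(x) = 7 + 1·x (degree < 2) with m(α_i) = c_i for every i, so c is indeed a codeword.


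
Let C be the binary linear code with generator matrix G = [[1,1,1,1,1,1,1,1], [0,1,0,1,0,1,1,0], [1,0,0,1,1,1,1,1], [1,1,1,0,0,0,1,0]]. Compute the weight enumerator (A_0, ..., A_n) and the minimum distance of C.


Weight distribution: A_0 = 1, A_2 = 2, A_4 = 10, A_6 = 2, A_8 = 1. Minimum distance d = 2.

Enumerate all 2^4 = 16 messages m ∈ F_2^4.
For each, compute codeword c = mG in F_2^8, then tally its weight.
  m = 0000 → c = 00000000, weight = 0.
  m = 1000 → c = 11111111, weight = 8.
  m = 0100 → c = 01010110, weight = 4.
  m = 1100 → c = 10101001, weight = 4.
  m = 0010 → c = 10011111, weight = 6.
  m = 1010 → c = 01100000, weight = 2.
  m = 0110 → c = 11001001, weight = 4.
  m = 1110 → c = 00110110, weight = 4.
  m = 0001 → c = 11100010, weight = 4.
  m = 1001 → c = 00011101, weight = 4.
  m = 0101 → c = 10110100, weight = 4.
  m = 1101 → c = 01001011, weight = 4.
  m = 0011 → c = 01111101, weight = 6.
  m = 1011 → c = 10000010, weight = 2.
  m = 0111 → c = 00101011, weight = 4.
  m = 1111 → c = 11010100, weight = 4.
Tally weights:
  weight 0: 1 codewords.
  weight 2: 2 codewords.
  weight 4: 10 codewords.
  weight 6: 2 codewords.
  weight 8: 1 codewords.
Minimum distance d = smallest w > 0 with A_w > 0 = 2.
Sanity: Σ A_w = 16 = 2^4 = 16 ✓.


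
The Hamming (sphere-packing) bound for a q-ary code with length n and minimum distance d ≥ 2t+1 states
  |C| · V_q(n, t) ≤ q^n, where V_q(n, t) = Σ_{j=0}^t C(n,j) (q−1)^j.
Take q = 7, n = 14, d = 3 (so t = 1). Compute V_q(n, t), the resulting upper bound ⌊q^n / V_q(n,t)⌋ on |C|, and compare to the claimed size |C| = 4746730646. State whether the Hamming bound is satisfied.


V_q(n, t) = 85, q^n = 678223072849, Hamming bound = 7979094974, |C| = 4746730646 ≤ bound (satisfied).

Step 1: Compute V_q(n, t) = Σ_{j=0}^1 C(n, j) (q−1)^j.
  j = 0: C(14,0)·(6)^0 = 1·1 = 1.
  j = 1: C(14,1)·(6)^1 = 14·6 = 84.
  V_q(n, t) = 1 + 84 = 85.
Step 2: q^n = 7^14 = 678223072849.
Step 3: Hamming bound ⌊q^n / V_q(n,t)⌋ = ⌊678223072849/85⌋ = 7979094974.
Step 4: Compare |C| = 4746730646 to 7979094974: satisfied.
The claimed |C| lies below the Hamming bound.


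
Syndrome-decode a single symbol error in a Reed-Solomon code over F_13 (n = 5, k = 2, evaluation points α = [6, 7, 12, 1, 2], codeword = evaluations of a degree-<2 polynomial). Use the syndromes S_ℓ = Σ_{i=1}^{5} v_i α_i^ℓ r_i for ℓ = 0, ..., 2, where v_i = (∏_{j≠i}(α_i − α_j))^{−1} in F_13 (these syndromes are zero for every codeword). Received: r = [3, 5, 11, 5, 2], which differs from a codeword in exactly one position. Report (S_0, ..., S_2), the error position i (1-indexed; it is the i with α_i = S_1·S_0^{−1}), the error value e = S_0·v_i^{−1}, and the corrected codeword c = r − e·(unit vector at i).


S = (3, 8, 4), error at position 2, error magnitude e = 5, c = [3, 0, 11, 5, 2].

Step 1: column multipliers v_i = (∏_{j≠i}(α_i − α_j))^{−1} mod 13.
  i = 1 (α = 6): (6−7)(6−12)(6−1)(6−2) = (−1)·(−6)·5·4 = 120 ≡ 3, so v_1 = 3^{−1} = 9 (mod 13).
  i = 2 (α = 7): (7−6)(7−12)(7−1)(7−2) = 1·(−5)·6·5 = −150 ≡ 6, so v_2 = 6^{−1} = 11 (mod 13).
  i = 3 (α = 12): (12−6)(12−7)(12−1)(12−2) = 6·5·11·10 = 3300 ≡ 11, so v_3 = 11^{−1} = 6 (mod 13).
  i = 4 (α = 1): (1−6)(1−7)(1−12)(1−2) = (−5)·(−6)·(−11)·(−1) = 330 ≡ 5, so v_4 = 5^{−1} = 8 (mod 13).
  i = 5 (α = 2): (2−6)(2−7)(2−12)(2−1) = (−4)·(−5)·(−10)·1 = −200 ≡ 8, so v_5 = 8^{−1} = 5 (mod 13).
  v = [9, 11, 6, 8, 5].
Step 2: syndromes of r = [3, 5, 11, 5, 2] (all sums mod 13).
  S_0 = Σ v_i r_i = 9·3 + 11·5 + 6·11 + 8·5 + 5·2 = 198 ≡ 3.
  S_1 = Σ v_i α_i r_i = 9·6·3 + 11·7·5 + 6·12·11 + 8·1·5 + 5·2·2 = 1399 ≡ 8.
  α_i^2 mod 13 = [10, 10, 1, 1, 4].
  S_2 = Σ v_i α_i^2 r_i = 9·10·3 + 11·10·5 + 6·1·11 + 8·1·5 + 5·4·2 = 966 ≡ 4.
  S = (3, 8, 4) ≠ 0, so r is not a codeword (an error is present).
Step 3: locate the error. For a single error e at position i, S_ℓ = v_i·e·α_i^ℓ, so α_err = S_1/S_0.
  S_0^{−1} = 3^{−1} = 9 (mod 13), so α_err = 8·9 = 72 ≡ 7 = α_2. Error position i = 2.
  Consistency check: S_2/S_1 = 4·5 = 20 ≡ 7 = α_err ✓ (single-error assumption holds).
Step 4: error magnitude e = S_0/v_2 = S_0·∏_{j≠2}(α_2 − α_j) = 3·6 = 18 ≡ 5 (mod 13).
Step 5: correct position 2: c_2 = r_2 − e = 5 − 5 ≡ 0 (mod 13). Hence c = [3, 0, 11, 5, 2].
  Check: interpolating c through the α_i gives m(x) = 8 + 10·x (degree < 2) with m(α_i) = c_i for every i, so c is indeed a codeword.


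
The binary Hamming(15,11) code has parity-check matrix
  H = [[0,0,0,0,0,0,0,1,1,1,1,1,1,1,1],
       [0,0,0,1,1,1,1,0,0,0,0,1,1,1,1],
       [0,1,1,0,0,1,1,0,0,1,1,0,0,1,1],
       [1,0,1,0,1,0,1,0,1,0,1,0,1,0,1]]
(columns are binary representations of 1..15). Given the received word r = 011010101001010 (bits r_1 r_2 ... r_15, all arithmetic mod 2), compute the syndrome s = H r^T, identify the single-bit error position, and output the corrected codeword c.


s = (1, 0, 0, 0)^T, error position = 8, corrected codeword c = 011010111001010

Compute s = H r^T mod 2 one row at a time:
  s_1 = 0 + 1 + 0 + 0 + 1 + 0 + 1 + 0 = 3 ≡ 1 (mod 2).
  s_2 = 0 + 1 + 0 + 1 + 1 + 0 + 1 + 0 = 4 ≡ 0 (mod 2).
  s_3 = 1 + 1 + 0 + 1 + 0 + 0 + 1 + 0 = 4 ≡ 0 (mod 2).
  s_4 = 0 + 1 + 1 + 1 + 1 + 0 + 0 + 0 = 4 ≡ 0 (mod 2).
s = (1, 0, 0, 0)^T — this equals column 8 of H (binary 1000), so error is at position 8.
Correct: flip bit 8 of r = 011010101001010 to get c = 011010111001010.


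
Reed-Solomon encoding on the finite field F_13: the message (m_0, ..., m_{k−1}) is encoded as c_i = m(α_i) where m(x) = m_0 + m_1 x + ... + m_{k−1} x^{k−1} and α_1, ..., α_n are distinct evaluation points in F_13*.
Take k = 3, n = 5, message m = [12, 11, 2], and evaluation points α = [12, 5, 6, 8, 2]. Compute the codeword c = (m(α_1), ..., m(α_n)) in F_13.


c = [3, 0, 7, 7, 3]

Message polynomial: m(x) = 12 + 11·x + 2·x^2 (mod 13).
For each evaluation point α_i, compute m(α_i) mod 13:
  α_1 = 12: Horner steps 2 → 9 → 3, so m(12) = 3.
  α_2 = 5: Horner steps 2 → 8 → 0, so m(5) = 0.
  α_3 = 6: Horner steps 2 → 10 → 7, so m(6) = 7.
  α_4 = 8: Horner steps 2 → 1 → 7, so m(8) = 7.
  α_5 = 2: Horner steps 2 → 2 → 3, so m(2) = 3.
Codeword c = [3, 0, 7, 7, 3] ∈ F_13^5.


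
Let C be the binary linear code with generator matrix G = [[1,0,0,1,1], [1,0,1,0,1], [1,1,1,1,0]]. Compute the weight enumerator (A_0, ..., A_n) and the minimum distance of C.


Weight distribution: A_0 = 1, A_2 = 2, A_3 = 4, A_4 = 1. Minimum distance d = 2.

Enumerate all 2^3 = 8 messages m ∈ F_2^3.
For each, compute codeword c = mG in F_2^5, then tally its weight.
  m = 000 → c = 00000, weight = 0.
  m = 100 → c = 10011, weight = 3.
  m = 010 → c = 10101, weight = 3.
  m = 110 → c = 00110, weight = 2.
  m = 001 → c = 11110, weight = 4.
  m = 101 → c = 01101, weight = 3.
  m = 011 → c = 01011, weight = 3.
  m = 111 → c = 11000, weight = 2.
Tally weights:
  weight 0: 1 codewords.
  weight 2: 2 codewords.
  weight 3: 4 codewords.
  weight 4: 1 codewords.
Minimum distance d = smallest w > 0 with A_w > 0 = 2.
Sanity: Σ A_w = 8 = 2^3 = 8 ✓.


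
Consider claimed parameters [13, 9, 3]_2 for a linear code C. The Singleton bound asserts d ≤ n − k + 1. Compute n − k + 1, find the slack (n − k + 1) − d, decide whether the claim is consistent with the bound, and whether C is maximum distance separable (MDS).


Singleton RHS = n − k + 1 = 5, slack = 2, bound satisfied, not MDS.

Singleton bound: d ≤ n − k + 1.
Here n = 13, k = 9, so n − k + 1 = 5.
Given d = 3, check d ≤ 5: YES.
Slack = (n − k + 1) − d = 2.
The code is NOT MDS (slack = 2 > 0).
Description: the claimed parameters are [13, 9, 3]_2; such a code would be non-MDS.


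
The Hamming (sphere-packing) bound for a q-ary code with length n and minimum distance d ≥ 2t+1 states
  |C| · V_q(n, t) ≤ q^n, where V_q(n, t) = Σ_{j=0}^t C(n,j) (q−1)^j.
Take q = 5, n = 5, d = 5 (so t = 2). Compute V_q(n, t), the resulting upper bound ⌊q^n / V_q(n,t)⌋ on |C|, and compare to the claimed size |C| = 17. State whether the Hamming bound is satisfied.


V_q(n, t) = 181, q^n = 3125, Hamming bound = 17, |C| = 17 ≤ bound (satisfied).

Step 1: Compute V_q(n, t) = Σ_{j=0}^2 C(n, j) (q−1)^j.
  j = 0: C(5,0)·(4)^0 = 1·1 = 1.
  j = 1: C(5,1)·(4)^1 = 5·4 = 20.
  j = 2: C(5,2)·(4)^2 = 10·16 = 160.
  V_q(n, t) = 1 + 20 + 160 = 181.
Step 2: q^n = 5^5 = 3125.
Step 3: Hamming bound ⌊q^n / V_q(n,t)⌋ = ⌊3125/181⌋ = 17.
Step 4: Compare |C| = 17 to 17: satisfied.
The claimed |C| lies at the Hamming bound (tight).
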